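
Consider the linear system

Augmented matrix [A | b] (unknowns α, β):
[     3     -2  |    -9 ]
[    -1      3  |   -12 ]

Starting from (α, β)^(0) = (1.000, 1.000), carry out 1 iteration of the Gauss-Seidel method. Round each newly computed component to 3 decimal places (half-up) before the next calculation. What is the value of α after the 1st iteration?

Iteration 1:
  α = (-9 - (-2)·1.000) / (3) = -2.333
  β = (-12 - (-1)·-2.333) / (3) = -4.778

-2.333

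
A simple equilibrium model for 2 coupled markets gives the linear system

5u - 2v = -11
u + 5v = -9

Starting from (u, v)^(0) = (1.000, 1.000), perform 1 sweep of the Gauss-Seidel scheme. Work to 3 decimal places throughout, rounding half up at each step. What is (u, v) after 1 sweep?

(-1.800, -1.440)

Iteration 1:
  u = (-11 - (-2)·1.000) / (5) = -1.800
  v = (-9 - (1)·-1.800) / (5) = -1.440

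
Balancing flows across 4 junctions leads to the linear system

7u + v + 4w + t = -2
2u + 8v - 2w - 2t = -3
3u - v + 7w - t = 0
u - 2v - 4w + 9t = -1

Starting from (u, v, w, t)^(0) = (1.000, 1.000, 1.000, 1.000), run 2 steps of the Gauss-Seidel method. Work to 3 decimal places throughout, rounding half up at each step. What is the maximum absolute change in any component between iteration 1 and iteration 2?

0.345

Iteration 1:
  u = (-2 - (1)·1.000 - (4)·1.000 - (1)·1.000) / (7) = -1.143
  v = (-3 - (2)·-1.143 - (-2)·1.000 - (-2)·1.000) / (8) = 0.411
  w = (0 - (3)·-1.143 - (-1)·0.411 - (-1)·1.000) / (7) = 0.691
  t = (-1 - (1)·-1.143 - (-2)·0.411 - (-4)·0.691) / (9) = 0.414
Iteration 2:
  u = (-2 - (1)·0.411 - (4)·0.691 - (1)·0.414) / (7) = -0.798
  v = (-3 - (2)·-0.798 - (-2)·0.691 - (-2)·0.414) / (8) = 0.101
  w = (0 - (3)·-0.798 - (-1)·0.101 - (-1)·0.414) / (7) = 0.416
  t = (-1 - (1)·-0.798 - (-2)·0.101 - (-4)·0.416) / (9) = 0.185
Change: (0.345, -0.310, -0.275, -0.229) → max |·| = 0.345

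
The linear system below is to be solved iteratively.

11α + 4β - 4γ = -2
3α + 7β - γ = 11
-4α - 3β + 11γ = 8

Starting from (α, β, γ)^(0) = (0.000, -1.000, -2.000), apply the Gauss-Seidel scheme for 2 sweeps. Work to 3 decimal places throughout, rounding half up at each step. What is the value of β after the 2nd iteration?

Iteration 1:
  α = (-2 - (4)·-1.000 - (-4)·-2.000) / (11) = -0.545
  β = (11 - (3)·-0.545 - (-1)·-2.000) / (7) = 1.519
  γ = (8 - (-4)·-0.545 - (-3)·1.519) / (11) = 0.943
Iteration 2:
  α = (-2 - (4)·1.519 - (-4)·0.943) / (11) = -0.391
  β = (11 - (3)·-0.391 - (-1)·0.943) / (7) = 1.874
  γ = (8 - (-4)·-0.391 - (-3)·1.874) / (11) = 1.096

1.874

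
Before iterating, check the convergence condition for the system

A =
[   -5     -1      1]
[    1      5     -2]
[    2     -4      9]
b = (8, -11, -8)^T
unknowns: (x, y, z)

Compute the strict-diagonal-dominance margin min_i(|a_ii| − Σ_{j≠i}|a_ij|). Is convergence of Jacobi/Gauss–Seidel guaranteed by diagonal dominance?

2

row 1: |-5| − (1+1) = 3
row 2: |5| − (1+2) = 2
row 3: |9| − (2+4) = 3
minimum over rows = 2 → strictly diagonally dominant (convergence guaranteed)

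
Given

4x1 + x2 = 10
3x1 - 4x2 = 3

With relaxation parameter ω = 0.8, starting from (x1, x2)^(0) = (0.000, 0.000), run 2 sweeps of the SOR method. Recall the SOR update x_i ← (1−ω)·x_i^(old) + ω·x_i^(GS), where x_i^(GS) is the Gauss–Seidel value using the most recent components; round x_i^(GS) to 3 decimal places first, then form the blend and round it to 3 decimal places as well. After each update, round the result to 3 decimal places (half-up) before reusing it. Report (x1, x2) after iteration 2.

(2.280, 0.888)

Iteration 1:
  x1: GS value = (10 - (1)·0.000) / (4) = 2.500;  x1 ← (1−ω)·0.000 + ω·2.500 = 2.000
  x2: GS value = (3 - (3)·2.000) / (-4) = 0.750;  x2 ← (1−ω)·0.000 + ω·0.750 = 0.600
Iteration 2:
  x1: GS value = (10 - (1)·0.600) / (4) = 2.350;  x1 ← (1−ω)·2.000 + ω·2.350 = 2.280
  x2: GS value = (3 - (3)·2.280) / (-4) = 0.960;  x2 ← (1−ω)·0.600 + ω·0.960 = 0.888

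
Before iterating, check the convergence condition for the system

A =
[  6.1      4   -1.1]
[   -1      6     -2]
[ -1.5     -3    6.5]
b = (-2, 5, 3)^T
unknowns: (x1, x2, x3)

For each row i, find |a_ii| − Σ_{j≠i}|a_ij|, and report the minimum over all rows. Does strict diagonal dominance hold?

row 1: |6.1| − (4+1.1) = 1
row 2: |6| − (1+2) = 3
row 3: |6.5| − (1.5+3) = 2
minimum over rows = 1 → strictly diagonally dominant (convergence guaranteed)

1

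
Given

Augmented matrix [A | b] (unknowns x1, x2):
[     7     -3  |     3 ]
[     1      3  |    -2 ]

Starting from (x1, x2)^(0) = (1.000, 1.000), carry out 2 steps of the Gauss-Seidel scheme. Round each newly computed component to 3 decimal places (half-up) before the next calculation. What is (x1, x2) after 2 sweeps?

Iteration 1:
  x1 = (3 - (-3)·1.000) / (7) = 0.857
  x2 = (-2 - (1)·0.857) / (3) = -0.952
Iteration 2:
  x1 = (3 - (-3)·-0.952) / (7) = 0.021
  x2 = (-2 - (1)·0.021) / (3) = -0.674

(0.021, -0.674)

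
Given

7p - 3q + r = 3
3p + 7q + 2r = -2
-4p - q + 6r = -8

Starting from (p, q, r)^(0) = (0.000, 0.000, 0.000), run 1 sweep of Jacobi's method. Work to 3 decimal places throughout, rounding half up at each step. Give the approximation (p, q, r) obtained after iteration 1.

Iteration 1:
  p = (3 - (-3)·0.000 - (1)·0.000) / (7) = 0.429
  q = (-2 - (3)·0.000 - (2)·0.000) / (7) = -0.286
  r = (-8 - (-4)·0.000 - (-1)·0.000) / (6) = -1.333

(0.429, -0.286, -1.333)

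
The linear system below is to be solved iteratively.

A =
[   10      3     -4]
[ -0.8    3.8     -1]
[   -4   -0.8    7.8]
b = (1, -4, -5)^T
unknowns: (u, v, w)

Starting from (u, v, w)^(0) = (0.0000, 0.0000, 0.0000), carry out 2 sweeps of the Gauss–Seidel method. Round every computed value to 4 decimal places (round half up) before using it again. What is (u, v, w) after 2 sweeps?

(0.1313, -1.2080, -0.6976)

Iteration 1:
  u = (1 - (3)·0.0000 - (-4)·0.0000) / (10) = 0.1000
  v = (-4 - (-0.8)·0.1000 - (-1)·0.0000) / (3.8) = -1.0316
  w = (-5 - (-4)·0.1000 - (-0.8)·-1.0316) / (7.8) = -0.6955
Iteration 2:
  u = (1 - (3)·-1.0316 - (-4)·-0.6955) / (10) = 0.1313
  v = (-4 - (-0.8)·0.1313 - (-1)·-0.6955) / (3.8) = -1.2080
  w = (-5 - (-4)·0.1313 - (-0.8)·-1.2080) / (7.8) = -0.6976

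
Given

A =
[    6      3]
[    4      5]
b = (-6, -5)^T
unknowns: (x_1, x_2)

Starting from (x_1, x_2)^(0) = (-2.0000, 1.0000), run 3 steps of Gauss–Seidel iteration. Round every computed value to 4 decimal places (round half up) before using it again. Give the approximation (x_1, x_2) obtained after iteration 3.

Iteration 1:
  x_1 = (-6 - (3)·1.0000) / (6) = -1.5000
  x_2 = (-5 - (4)·-1.5000) / (5) = 0.2000
Iteration 2:
  x_1 = (-6 - (3)·0.2000) / (6) = -1.1000
  x_2 = (-5 - (4)·-1.1000) / (5) = -0.1200
Iteration 3:
  x_1 = (-6 - (3)·-0.1200) / (6) = -0.9400
  x_2 = (-5 - (4)·-0.9400) / (5) = -0.2480

(-0.9400, -0.2480)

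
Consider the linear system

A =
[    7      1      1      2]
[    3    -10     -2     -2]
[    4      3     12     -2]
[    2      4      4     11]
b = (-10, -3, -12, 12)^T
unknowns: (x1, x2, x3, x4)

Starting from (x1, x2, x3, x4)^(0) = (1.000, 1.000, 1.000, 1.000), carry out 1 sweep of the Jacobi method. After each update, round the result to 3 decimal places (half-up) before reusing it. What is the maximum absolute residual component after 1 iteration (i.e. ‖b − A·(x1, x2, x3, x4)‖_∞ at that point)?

18.866

Iteration 1:
  x1 = (-10 - (1)·1.000 - (1)·1.000 - (2)·1.000) / (7) = -2.000
  x2 = (-3 - (3)·1.000 - (-2)·1.000 - (-2)·1.000) / (-10) = 0.200
  x3 = (-12 - (4)·1.000 - (3)·1.000 - (-2)·1.000) / (12) = -1.417
  x4 = (12 - (2)·1.000 - (4)·1.000 - (4)·1.000) / (11) = 0.182
Residual b − A·x = (4.853, 2.530, 12.768, 18.866); ∞-norm = 18.866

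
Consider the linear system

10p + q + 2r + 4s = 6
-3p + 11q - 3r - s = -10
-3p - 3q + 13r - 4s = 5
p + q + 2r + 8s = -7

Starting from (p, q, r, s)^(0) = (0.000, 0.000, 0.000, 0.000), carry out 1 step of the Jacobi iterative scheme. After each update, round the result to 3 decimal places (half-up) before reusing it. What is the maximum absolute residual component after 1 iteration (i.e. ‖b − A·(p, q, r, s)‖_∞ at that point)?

Iteration 1:
  p = (6 - (1)·0.000 - (2)·0.000 - (4)·0.000) / (10) = 0.600
  q = (-10 - (-3)·0.000 - (-3)·0.000 - (-1)·0.000) / (11) = -0.909
  r = (5 - (-3)·0.000 - (-3)·0.000 - (-4)·0.000) / (13) = 0.385
  s = (-7 - (1)·0.000 - (1)·0.000 - (2)·0.000) / (8) = -0.875
Residual b − A·x = (3.639, 2.079, -4.432, -0.461); ∞-norm = 4.432

4.432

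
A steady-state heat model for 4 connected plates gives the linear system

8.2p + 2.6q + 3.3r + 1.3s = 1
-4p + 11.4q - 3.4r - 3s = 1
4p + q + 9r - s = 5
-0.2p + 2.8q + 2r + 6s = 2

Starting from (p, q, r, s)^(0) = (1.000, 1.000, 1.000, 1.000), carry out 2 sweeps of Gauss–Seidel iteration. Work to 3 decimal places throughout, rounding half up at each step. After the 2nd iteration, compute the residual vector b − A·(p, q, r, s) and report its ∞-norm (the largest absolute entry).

1.184

Iteration 1:
  p = (1 - (2.6)·1.000 - (3.3)·1.000 - (1.3)·1.000) / (8.2) = -0.756
  q = (1 - (-4)·-0.756 - (-3.4)·1.000 - (-3)·1.000) / (11.4) = 0.384
  r = (5 - (4)·-0.756 - (1)·0.384 - (-1)·1.000) / (9) = 0.960
  s = (2 - (-0.2)·-0.756 - (2.8)·0.384 - (2)·0.960) / (6) = -0.191
Iteration 2:
  p = (1 - (2.6)·0.384 - (3.3)·0.960 - (1.3)·-0.191) / (8.2) = -0.356
  q = (1 - (-4)·-0.356 - (-3.4)·0.960 - (-3)·-0.191) / (11.4) = 0.199
  r = (5 - (4)·-0.356 - (1)·0.199 - (-1)·-0.191) / (9) = 0.670
  s = (2 - (-0.2)·-0.356 - (2.8)·0.199 - (2)·0.670) / (6) = 0.005
Residual b − A·x = (1.184, -0.400, 0.200, 0.002); ∞-norm = 1.184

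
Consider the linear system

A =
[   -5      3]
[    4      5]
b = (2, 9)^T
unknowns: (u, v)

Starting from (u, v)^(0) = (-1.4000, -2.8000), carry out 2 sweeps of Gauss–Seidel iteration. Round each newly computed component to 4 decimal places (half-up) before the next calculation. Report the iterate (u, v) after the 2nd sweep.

Iteration 1:
  u = (2 - (3)·-2.8000) / (-5) = -2.0800
  v = (9 - (4)·-2.0800) / (5) = 3.4640
Iteration 2:
  u = (2 - (3)·3.4640) / (-5) = 1.6784
  v = (9 - (4)·1.6784) / (5) = 0.4573

(1.6784, 0.4573)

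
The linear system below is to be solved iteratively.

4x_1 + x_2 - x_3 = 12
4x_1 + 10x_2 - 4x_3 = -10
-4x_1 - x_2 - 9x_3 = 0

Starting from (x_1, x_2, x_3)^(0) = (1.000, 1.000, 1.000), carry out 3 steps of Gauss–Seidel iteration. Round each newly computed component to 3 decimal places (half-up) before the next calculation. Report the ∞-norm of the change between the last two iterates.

0.237

Iteration 1:
  x_1 = (12 - (1)·1.000 - (-1)·1.000) / (4) = 3.000
  x_2 = (-10 - (4)·3.000 - (-4)·1.000) / (10) = -1.800
  x_3 = (0 - (-4)·3.000 - (-1)·-1.800) / (-9) = -1.133
Iteration 2:
  x_1 = (12 - (1)·-1.800 - (-1)·-1.133) / (4) = 3.167
  x_2 = (-10 - (4)·3.167 - (-4)·-1.133) / (10) = -2.720
  x_3 = (0 - (-4)·3.167 - (-1)·-2.720) / (-9) = -1.105
Iteration 3:
  x_1 = (12 - (1)·-2.720 - (-1)·-1.105) / (4) = 3.404
  x_2 = (-10 - (4)·3.404 - (-4)·-1.105) / (10) = -2.804
  x_3 = (0 - (-4)·3.404 - (-1)·-2.804) / (-9) = -1.201
Change: (0.237, -0.084, -0.096) → max |·| = 0.237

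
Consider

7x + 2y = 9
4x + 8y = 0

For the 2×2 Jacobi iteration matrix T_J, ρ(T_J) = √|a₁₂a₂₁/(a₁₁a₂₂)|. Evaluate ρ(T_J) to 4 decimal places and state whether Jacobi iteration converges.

0.3780

a₁₂a₂₁/(a₁₁a₂₂) = (2)·(4) / ((7)·(8)) = 0.142857
ρ = √|0.142857| = √0.142857 = 0.3780
ρ < 1, so Jacobi converges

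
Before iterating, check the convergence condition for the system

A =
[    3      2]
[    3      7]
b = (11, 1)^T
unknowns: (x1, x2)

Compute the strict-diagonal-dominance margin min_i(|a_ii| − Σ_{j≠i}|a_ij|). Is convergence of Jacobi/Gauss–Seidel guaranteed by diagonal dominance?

1

row 1: |3| − (2) = 1
row 2: |7| − (3) = 4
minimum over rows = 1 → strictly diagonally dominant (convergence guaranteed)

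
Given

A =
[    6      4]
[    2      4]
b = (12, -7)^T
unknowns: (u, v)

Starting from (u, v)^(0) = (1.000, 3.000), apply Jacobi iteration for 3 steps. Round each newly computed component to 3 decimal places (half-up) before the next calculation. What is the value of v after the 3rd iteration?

Iteration 1:
  u = (12 - (4)·3.000) / (6) = 0.000
  v = (-7 - (2)·1.000) / (4) = -2.250
Iteration 2:
  u = (12 - (4)·-2.250) / (6) = 3.500
  v = (-7 - (2)·0.000) / (4) = -1.750
Iteration 3:
  u = (12 - (4)·-1.750) / (6) = 3.167
  v = (-7 - (2)·3.500) / (4) = -3.500

-3.500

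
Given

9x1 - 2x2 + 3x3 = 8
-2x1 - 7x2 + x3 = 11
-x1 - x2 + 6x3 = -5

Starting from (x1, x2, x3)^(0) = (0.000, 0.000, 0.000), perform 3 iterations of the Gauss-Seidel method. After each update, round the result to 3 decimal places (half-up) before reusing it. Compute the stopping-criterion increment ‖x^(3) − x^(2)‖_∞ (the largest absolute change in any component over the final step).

0.016

Iteration 1:
  x1 = (8 - (-2)·0.000 - (3)·0.000) / (9) = 0.889
  x2 = (11 - (-2)·0.889 - (1)·0.000) / (-7) = -1.825
  x3 = (-5 - (-1)·0.889 - (-1)·-1.825) / (6) = -0.989
Iteration 2:
  x1 = (8 - (-2)·-1.825 - (3)·-0.989) / (9) = 0.813
  x2 = (11 - (-2)·0.813 - (1)·-0.989) / (-7) = -1.945
  x3 = (-5 - (-1)·0.813 - (-1)·-1.945) / (6) = -1.022
Iteration 3:
  x1 = (8 - (-2)·-1.945 - (3)·-1.022) / (9) = 0.797
  x2 = (11 - (-2)·0.797 - (1)·-1.022) / (-7) = -1.945
  x3 = (-5 - (-1)·0.797 - (-1)·-1.945) / (6) = -1.025
Change: (-0.016, 0.000, -0.003) → max |·| = 0.016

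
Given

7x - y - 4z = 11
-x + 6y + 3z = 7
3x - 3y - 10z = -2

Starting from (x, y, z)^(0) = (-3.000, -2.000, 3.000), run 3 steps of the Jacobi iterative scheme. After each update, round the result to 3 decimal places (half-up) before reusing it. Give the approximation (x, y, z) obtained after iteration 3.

(2.588, 0.724, 0.103)

Iteration 1:
  x = (11 - (-1)·-2.000 - (-4)·3.000) / (7) = 3.000
  y = (7 - (-1)·-3.000 - (3)·3.000) / (6) = -0.833
  z = (-2 - (3)·-3.000 - (-3)·-2.000) / (-10) = -0.100
Iteration 2:
  x = (11 - (-1)·-0.833 - (-4)·-0.100) / (7) = 1.395
  y = (7 - (-1)·3.000 - (3)·-0.100) / (6) = 1.717
  z = (-2 - (3)·3.000 - (-3)·-0.833) / (-10) = 1.350
Iteration 3:
  x = (11 - (-1)·1.717 - (-4)·1.350) / (7) = 2.588
  y = (7 - (-1)·1.395 - (3)·1.350) / (6) = 0.724
  z = (-2 - (3)·1.395 - (-3)·1.717) / (-10) = 0.103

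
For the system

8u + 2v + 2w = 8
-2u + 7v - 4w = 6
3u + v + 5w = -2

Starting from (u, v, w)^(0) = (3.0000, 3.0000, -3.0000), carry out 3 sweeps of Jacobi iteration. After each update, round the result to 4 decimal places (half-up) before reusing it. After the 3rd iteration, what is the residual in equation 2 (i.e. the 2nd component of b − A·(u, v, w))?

Iteration 1:
  u = (8 - (2)·3.0000 - (2)·-3.0000) / (8) = 1.0000
  v = (6 - (-2)·3.0000 - (-4)·-3.0000) / (7) = 0.0000
  w = (-2 - (3)·3.0000 - (1)·3.0000) / (5) = -2.8000
Iteration 2:
  u = (8 - (2)·0.0000 - (2)·-2.8000) / (8) = 1.7000
  v = (6 - (-2)·1.0000 - (-4)·-2.8000) / (7) = -0.4571
  w = (-2 - (3)·1.0000 - (1)·0.0000) / (5) = -1.0000
Iteration 3:
  u = (8 - (2)·-0.4571 - (2)·-1.0000) / (8) = 1.3643
  v = (6 - (-2)·1.7000 - (-4)·-1.0000) / (7) = 0.7714
  w = (-2 - (3)·1.7000 - (1)·-0.4571) / (5) = -1.3286
Residual b − A·x = (-1.8000, -1.9856, -0.2213)

-1.9856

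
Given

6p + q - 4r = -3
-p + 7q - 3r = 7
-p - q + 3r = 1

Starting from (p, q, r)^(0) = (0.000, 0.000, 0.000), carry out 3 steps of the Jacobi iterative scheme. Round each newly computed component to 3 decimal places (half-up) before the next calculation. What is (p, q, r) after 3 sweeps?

(-0.345, 1.151, 0.542)

Iteration 1:
  p = (-3 - (1)·0.000 - (-4)·0.000) / (6) = -0.500
  q = (7 - (-1)·0.000 - (-3)·0.000) / (7) = 1.000
  r = (1 - (-1)·0.000 - (-1)·0.000) / (3) = 0.333
Iteration 2:
  p = (-3 - (1)·1.000 - (-4)·0.333) / (6) = -0.445
  q = (7 - (-1)·-0.500 - (-3)·0.333) / (7) = 1.071
  r = (1 - (-1)·-0.500 - (-1)·1.000) / (3) = 0.500
Iteration 3:
  p = (-3 - (1)·1.071 - (-4)·0.500) / (6) = -0.345
  q = (7 - (-1)·-0.445 - (-3)·0.500) / (7) = 1.151
  r = (1 - (-1)·-0.445 - (-1)·1.071) / (3) = 0.542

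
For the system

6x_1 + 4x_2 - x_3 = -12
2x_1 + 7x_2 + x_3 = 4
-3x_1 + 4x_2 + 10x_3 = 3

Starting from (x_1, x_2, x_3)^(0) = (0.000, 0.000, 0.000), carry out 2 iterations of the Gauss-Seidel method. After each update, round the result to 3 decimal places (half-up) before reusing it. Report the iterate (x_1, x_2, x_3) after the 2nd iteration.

(-2.888, 1.505, -1.168)

Iteration 1:
  x_1 = (-12 - (4)·0.000 - (-1)·0.000) / (6) = -2.000
  x_2 = (4 - (2)·-2.000 - (1)·0.000) / (7) = 1.143
  x_3 = (3 - (-3)·-2.000 - (4)·1.143) / (10) = -0.757
Iteration 2:
  x_1 = (-12 - (4)·1.143 - (-1)·-0.757) / (6) = -2.888
  x_2 = (4 - (2)·-2.888 - (1)·-0.757) / (7) = 1.505
  x_3 = (3 - (-3)·-2.888 - (4)·1.505) / (10) = -1.168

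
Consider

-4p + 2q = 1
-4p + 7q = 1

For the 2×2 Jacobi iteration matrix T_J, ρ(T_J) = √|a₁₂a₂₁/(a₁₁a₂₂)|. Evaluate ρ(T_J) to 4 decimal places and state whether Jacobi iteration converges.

a₁₂a₂₁/(a₁₁a₂₂) = (2)·(-4) / ((-4)·(7)) = 0.285714
ρ = √|0.285714| = √0.285714 = 0.5345
ρ < 1, so Jacobi converges

0.5345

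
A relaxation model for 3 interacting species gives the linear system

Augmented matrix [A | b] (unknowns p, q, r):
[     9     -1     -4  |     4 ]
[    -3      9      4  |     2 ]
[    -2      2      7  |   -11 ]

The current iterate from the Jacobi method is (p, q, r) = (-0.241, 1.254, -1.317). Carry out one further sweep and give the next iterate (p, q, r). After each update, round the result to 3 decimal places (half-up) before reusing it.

One sweep:
  p = (4 - (-1)·1.254 - (-4)·-1.317) / (9) = -0.002
  q = (2 - (-3)·-0.241 - (4)·-1.317) / (9) = 0.727
  r = (-11 - (-2)·-0.241 - (2)·1.254) / (7) = -1.999

(-0.002, 0.727, -1.999)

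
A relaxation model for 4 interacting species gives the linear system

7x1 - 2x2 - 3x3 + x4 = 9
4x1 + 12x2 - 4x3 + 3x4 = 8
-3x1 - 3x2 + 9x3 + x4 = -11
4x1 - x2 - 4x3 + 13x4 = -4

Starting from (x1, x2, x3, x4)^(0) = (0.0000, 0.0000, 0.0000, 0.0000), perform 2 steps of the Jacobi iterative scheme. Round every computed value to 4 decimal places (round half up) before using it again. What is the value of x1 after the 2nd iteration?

Iteration 1:
  x1 = (9 - (-2)·0.0000 - (-3)·0.0000 - (1)·0.0000) / (7) = 1.2857
  x2 = (8 - (4)·0.0000 - (-4)·0.0000 - (3)·0.0000) / (12) = 0.6667
  x3 = (-11 - (-3)·0.0000 - (-3)·0.0000 - (1)·0.0000) / (9) = -1.2222
  x4 = (-4 - (4)·0.0000 - (-1)·0.0000 - (-4)·0.0000) / (13) = -0.3077
Iteration 2:
  x1 = (9 - (-2)·0.6667 - (-3)·-1.2222 - (1)·-0.3077) / (7) = 0.9964
  x2 = (8 - (4)·1.2857 - (-4)·-1.2222 - (3)·-0.3077) / (12) = -0.0924
  x3 = (-11 - (-3)·1.2857 - (-3)·0.6667 - (1)·-0.3077) / (9) = -0.5372
  x4 = (-4 - (4)·1.2857 - (-1)·0.6667 - (-4)·-1.2222) / (13) = -1.0281

0.9964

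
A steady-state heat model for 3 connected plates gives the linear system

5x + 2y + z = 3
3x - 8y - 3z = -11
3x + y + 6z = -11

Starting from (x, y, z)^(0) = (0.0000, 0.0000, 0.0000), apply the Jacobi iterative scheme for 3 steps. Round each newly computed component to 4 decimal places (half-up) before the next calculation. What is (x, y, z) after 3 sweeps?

(0.1575, 2.4172, -2.4229)

Iteration 1:
  x = (3 - (2)·0.0000 - (1)·0.0000) / (5) = 0.6000
  y = (-11 - (3)·0.0000 - (-3)·0.0000) / (-8) = 1.3750
  z = (-11 - (3)·0.0000 - (1)·0.0000) / (6) = -1.8333
Iteration 2:
  x = (3 - (2)·1.3750 - (1)·-1.8333) / (5) = 0.4167
  y = (-11 - (3)·0.6000 - (-3)·-1.8333) / (-8) = 2.2875
  z = (-11 - (3)·0.6000 - (1)·1.3750) / (6) = -2.3625
Iteration 3:
  x = (3 - (2)·2.2875 - (1)·-2.3625) / (5) = 0.1575
  y = (-11 - (3)·0.4167 - (-3)·-2.3625) / (-8) = 2.4172
  z = (-11 - (3)·0.4167 - (1)·2.2875) / (6) = -2.4229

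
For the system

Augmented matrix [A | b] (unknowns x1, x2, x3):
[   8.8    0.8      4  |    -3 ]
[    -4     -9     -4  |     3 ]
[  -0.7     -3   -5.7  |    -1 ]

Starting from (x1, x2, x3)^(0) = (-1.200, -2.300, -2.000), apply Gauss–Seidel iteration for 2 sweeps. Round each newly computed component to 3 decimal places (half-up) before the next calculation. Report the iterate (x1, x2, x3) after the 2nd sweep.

Iteration 1:
  x1 = (-3 - (0.8)·-2.300 - (4)·-2.000) / (8.8) = 0.777
  x2 = (3 - (-4)·0.777 - (-4)·-2.000) / (-9) = 0.210
  x3 = (-1 - (-0.7)·0.777 - (-3)·0.210) / (-5.7) = -0.031
Iteration 2:
  x1 = (-3 - (0.8)·0.210 - (4)·-0.031) / (8.8) = -0.346
  x2 = (3 - (-4)·-0.346 - (-4)·-0.031) / (-9) = -0.166
  x3 = (-1 - (-0.7)·-0.346 - (-3)·-0.166) / (-5.7) = 0.305

(-0.346, -0.166, 0.305)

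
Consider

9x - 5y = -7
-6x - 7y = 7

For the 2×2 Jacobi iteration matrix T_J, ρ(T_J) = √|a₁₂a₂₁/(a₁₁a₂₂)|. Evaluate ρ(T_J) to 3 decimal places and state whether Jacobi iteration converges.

0.690

a₁₂a₂₁/(a₁₁a₂₂) = (-5)·(-6) / ((9)·(-7)) = -0.476190
ρ = √|-0.476190| = √0.476190 = 0.690
ρ < 1, so Jacobi converges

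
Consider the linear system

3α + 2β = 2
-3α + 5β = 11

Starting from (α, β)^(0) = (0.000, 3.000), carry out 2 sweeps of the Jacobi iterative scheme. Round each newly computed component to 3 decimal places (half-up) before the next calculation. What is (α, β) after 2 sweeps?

(-0.800, 1.400)

Iteration 1:
  α = (2 - (2)·3.000) / (3) = -1.333
  β = (11 - (-3)·0.000) / (5) = 2.200
Iteration 2:
  α = (2 - (2)·2.200) / (3) = -0.800
  β = (11 - (-3)·-1.333) / (5) = 1.400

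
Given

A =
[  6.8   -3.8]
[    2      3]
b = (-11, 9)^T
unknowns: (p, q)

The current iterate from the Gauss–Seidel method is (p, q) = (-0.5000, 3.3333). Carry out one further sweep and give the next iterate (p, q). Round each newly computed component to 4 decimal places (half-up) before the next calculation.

(0.2451, 2.8366)

One sweep:
  p = (-11 - (-3.8)·3.3333) / (6.8) = 0.2451
  q = (9 - (2)·0.2451) / (3) = 2.8366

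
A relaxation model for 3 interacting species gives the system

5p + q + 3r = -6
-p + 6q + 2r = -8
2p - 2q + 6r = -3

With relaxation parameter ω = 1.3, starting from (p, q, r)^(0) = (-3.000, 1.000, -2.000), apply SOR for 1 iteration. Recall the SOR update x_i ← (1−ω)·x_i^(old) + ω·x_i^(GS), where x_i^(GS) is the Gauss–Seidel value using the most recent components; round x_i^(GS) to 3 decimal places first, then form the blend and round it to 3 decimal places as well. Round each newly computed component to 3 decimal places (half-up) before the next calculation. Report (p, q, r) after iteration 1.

Iteration 1:
  p: GS value = (-6 - (1)·1.000 - (3)·-2.000) / (5) = -0.200;  p ← (1−ω)·-3.000 + ω·-0.200 = 0.640
  q: GS value = (-8 - (-1)·0.640 - (2)·-2.000) / (6) = -0.560;  q ← (1−ω)·1.000 + ω·-0.560 = -1.028
  r: GS value = (-3 - (2)·0.640 - (-2)·-1.028) / (6) = -1.056;  r ← (1−ω)·-2.000 + ω·-1.056 = -0.773

(0.640, -1.028, -0.773)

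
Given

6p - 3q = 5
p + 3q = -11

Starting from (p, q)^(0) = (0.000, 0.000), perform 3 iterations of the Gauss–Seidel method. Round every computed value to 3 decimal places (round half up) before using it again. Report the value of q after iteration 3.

-3.397

Iteration 1:
  p = (5 - (-3)·0.000) / (6) = 0.833
  q = (-11 - (1)·0.833) / (3) = -3.944
Iteration 2:
  p = (5 - (-3)·-3.944) / (6) = -1.139
  q = (-11 - (1)·-1.139) / (3) = -3.287
Iteration 3:
  p = (5 - (-3)·-3.287) / (6) = -0.810
  q = (-11 - (1)·-0.810) / (3) = -3.397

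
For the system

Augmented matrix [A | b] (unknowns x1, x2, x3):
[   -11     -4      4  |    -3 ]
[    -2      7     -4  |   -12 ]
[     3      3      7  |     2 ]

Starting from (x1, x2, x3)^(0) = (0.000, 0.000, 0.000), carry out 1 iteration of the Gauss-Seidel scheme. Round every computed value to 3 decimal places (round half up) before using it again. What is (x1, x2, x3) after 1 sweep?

Iteration 1:
  x1 = (-3 - (-4)·0.000 - (4)·0.000) / (-11) = 0.273
  x2 = (-12 - (-2)·0.273 - (-4)·0.000) / (7) = -1.636
  x3 = (2 - (3)·0.273 - (3)·-1.636) / (7) = 0.870

(0.273, -1.636, 0.870)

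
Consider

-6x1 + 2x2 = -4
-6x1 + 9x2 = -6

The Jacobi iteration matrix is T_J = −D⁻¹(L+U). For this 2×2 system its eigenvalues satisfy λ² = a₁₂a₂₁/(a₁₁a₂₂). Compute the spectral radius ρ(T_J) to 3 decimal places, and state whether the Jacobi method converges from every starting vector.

a₁₂a₂₁/(a₁₁a₂₂) = (2)·(-6) / ((-6)·(9)) = 0.222222
ρ = √|0.222222| = √0.222222 = 0.471
ρ < 1, so Jacobi converges

0.471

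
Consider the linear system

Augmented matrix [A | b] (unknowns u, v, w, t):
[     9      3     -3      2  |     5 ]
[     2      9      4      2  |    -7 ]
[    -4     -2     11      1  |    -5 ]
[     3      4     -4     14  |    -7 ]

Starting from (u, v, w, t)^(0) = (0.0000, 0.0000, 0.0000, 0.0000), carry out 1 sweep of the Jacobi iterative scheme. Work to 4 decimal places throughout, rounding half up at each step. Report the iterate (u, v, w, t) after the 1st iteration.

(0.5556, -0.7778, -0.4545, -0.5000)

Iteration 1:
  u = (5 - (3)·0.0000 - (-3)·0.0000 - (2)·0.0000) / (9) = 0.5556
  v = (-7 - (2)·0.0000 - (4)·0.0000 - (2)·0.0000) / (9) = -0.7778
  w = (-5 - (-4)·0.0000 - (-2)·0.0000 - (1)·0.0000) / (11) = -0.4545
  t = (-7 - (3)·0.0000 - (4)·0.0000 - (-4)·0.0000) / (14) = -0.5000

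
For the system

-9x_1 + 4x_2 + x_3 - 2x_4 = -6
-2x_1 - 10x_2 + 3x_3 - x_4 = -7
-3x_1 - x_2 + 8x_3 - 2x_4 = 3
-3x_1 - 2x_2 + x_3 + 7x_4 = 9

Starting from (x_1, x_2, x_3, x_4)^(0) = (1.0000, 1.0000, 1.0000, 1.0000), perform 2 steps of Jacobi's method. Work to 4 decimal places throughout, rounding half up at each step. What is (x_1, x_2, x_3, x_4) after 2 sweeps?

Iteration 1:
  x_1 = (-6 - (4)·1.0000 - (1)·1.0000 - (-2)·1.0000) / (-9) = 1.0000
  x_2 = (-7 - (-2)·1.0000 - (3)·1.0000 - (-1)·1.0000) / (-10) = 0.7000
  x_3 = (3 - (-3)·1.0000 - (-1)·1.0000 - (-2)·1.0000) / (8) = 1.1250
  x_4 = (9 - (-3)·1.0000 - (-2)·1.0000 - (1)·1.0000) / (7) = 1.8571
Iteration 2:
  x_1 = (-6 - (4)·0.7000 - (1)·1.1250 - (-2)·1.8571) / (-9) = 0.6901
  x_2 = (-7 - (-2)·1.0000 - (3)·1.1250 - (-1)·1.8571) / (-10) = 0.6518
  x_3 = (3 - (-3)·1.0000 - (-1)·0.7000 - (-2)·1.8571) / (8) = 1.3018
  x_4 = (9 - (-3)·1.0000 - (-2)·0.7000 - (1)·1.1250) / (7) = 1.7536

(0.6901, 0.6518, 1.3018, 1.7536)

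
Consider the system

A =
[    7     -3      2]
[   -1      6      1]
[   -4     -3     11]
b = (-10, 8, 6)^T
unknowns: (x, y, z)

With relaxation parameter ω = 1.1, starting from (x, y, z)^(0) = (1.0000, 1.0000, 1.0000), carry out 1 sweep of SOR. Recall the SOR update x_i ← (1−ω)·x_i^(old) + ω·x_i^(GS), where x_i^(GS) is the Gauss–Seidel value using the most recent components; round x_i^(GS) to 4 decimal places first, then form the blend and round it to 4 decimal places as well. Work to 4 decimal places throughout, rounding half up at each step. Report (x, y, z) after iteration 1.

Iteration 1:
  x: GS value = (-10 - (-3)·1.0000 - (2)·1.0000) / (7) = -1.2857;  x ← (1−ω)·1.0000 + ω·-1.2857 = -1.5143
  y: GS value = (8 - (-1)·-1.5143 - (1)·1.0000) / (6) = 0.9143;  y ← (1−ω)·1.0000 + ω·0.9143 = 0.9057
  z: GS value = (6 - (-4)·-1.5143 - (-3)·0.9057) / (11) = 0.2418;  z ← (1−ω)·1.0000 + ω·0.2418 = 0.1660

(-1.5143, 0.9057, 0.1660)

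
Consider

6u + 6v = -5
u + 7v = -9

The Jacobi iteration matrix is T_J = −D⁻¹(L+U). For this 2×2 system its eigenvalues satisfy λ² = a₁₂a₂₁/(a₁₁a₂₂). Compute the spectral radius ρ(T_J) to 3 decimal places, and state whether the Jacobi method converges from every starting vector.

a₁₂a₂₁/(a₁₁a₂₂) = (6)·(1) / ((6)·(7)) = 0.142857
ρ = √|0.142857| = √0.142857 = 0.378
ρ < 1, so Jacobi converges

0.378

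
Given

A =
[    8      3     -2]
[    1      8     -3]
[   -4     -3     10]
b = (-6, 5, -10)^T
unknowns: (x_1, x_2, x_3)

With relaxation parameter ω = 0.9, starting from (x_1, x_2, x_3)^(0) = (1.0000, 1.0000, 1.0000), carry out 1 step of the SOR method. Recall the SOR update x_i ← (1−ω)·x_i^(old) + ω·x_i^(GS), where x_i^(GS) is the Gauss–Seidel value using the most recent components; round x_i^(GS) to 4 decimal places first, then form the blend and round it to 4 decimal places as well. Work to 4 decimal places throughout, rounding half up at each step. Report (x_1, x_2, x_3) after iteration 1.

Iteration 1:
  x_1: GS value = (-6 - (3)·1.0000 - (-2)·1.0000) / (8) = -0.8750;  x_1 ← (1−ω)·1.0000 + ω·-0.8750 = -0.6875
  x_2: GS value = (5 - (1)·-0.6875 - (-3)·1.0000) / (8) = 1.0859;  x_2 ← (1−ω)·1.0000 + ω·1.0859 = 1.0773
  x_3: GS value = (-10 - (-4)·-0.6875 - (-3)·1.0773) / (10) = -0.9518;  x_3 ← (1−ω)·1.0000 + ω·-0.9518 = -0.7566

(-0.6875, 1.0773, -0.7566)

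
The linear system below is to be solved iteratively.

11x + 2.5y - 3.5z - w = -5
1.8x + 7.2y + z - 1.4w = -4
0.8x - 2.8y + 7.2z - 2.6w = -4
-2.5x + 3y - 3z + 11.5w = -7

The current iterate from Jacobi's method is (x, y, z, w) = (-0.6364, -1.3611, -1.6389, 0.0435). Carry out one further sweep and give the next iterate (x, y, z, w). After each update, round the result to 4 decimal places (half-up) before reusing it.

One sweep:
  x = (-5 - (2.5)·-1.3611 - (-3.5)·-1.6389 - (-1)·0.0435) / (11) = -0.6627
  y = (-4 - (1.8)·-0.6364 - (1)·-1.6389 - (-1.4)·0.0435) / (7.2) = -0.1604
  z = (-4 - (0.8)·-0.6364 - (-2.8)·-1.3611 - (-2.6)·0.0435) / (7.2) = -0.9985
  w = (-7 - (-2.5)·-0.6364 - (3)·-1.3611 - (-3)·-1.6389) / (11.5) = -0.8195

(-0.6627, -0.1604, -0.9985, -0.8195)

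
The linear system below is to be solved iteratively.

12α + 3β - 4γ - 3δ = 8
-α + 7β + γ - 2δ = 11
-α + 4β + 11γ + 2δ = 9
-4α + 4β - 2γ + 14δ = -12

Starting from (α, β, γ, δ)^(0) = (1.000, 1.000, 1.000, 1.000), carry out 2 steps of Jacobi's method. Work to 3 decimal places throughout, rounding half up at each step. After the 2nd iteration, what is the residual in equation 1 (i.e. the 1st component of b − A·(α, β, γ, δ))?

Iteration 1:
  α = (8 - (3)·1.000 - (-4)·1.000 - (-3)·1.000) / (12) = 1.000
  β = (11 - (-1)·1.000 - (1)·1.000 - (-2)·1.000) / (7) = 1.857
  γ = (9 - (-1)·1.000 - (4)·1.000 - (2)·1.000) / (11) = 0.364
  δ = (-12 - (-4)·1.000 - (4)·1.000 - (-2)·1.000) / (14) = -0.714
Iteration 2:
  α = (8 - (3)·1.857 - (-4)·0.364 - (-3)·-0.714) / (12) = 0.145
  β = (11 - (-1)·1.000 - (1)·0.364 - (-2)·-0.714) / (7) = 1.458
  γ = (9 - (-1)·1.000 - (4)·1.857 - (2)·-0.714) / (11) = 0.364
  δ = (-12 - (-4)·1.000 - (4)·1.857 - (-2)·0.364) / (14) = -1.050
Residual b − A·x = (0.192, -1.525, 1.409, -1.824)

0.192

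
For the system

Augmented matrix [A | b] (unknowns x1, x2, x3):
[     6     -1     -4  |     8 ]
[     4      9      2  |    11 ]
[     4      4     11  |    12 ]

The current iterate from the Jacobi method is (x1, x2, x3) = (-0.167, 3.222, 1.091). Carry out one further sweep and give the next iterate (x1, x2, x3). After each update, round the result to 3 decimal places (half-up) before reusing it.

One sweep:
  x1 = (8 - (-1)·3.222 - (-4)·1.091) / (6) = 2.598
  x2 = (11 - (4)·-0.167 - (2)·1.091) / (9) = 1.054
  x3 = (12 - (4)·-0.167 - (4)·3.222) / (11) = -0.020

(2.598, 1.054, -0.020)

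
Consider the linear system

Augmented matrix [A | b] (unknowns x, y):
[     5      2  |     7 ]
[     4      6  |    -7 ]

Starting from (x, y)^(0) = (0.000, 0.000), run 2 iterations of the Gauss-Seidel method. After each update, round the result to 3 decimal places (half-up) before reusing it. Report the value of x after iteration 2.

Iteration 1:
  x = (7 - (2)·0.000) / (5) = 1.400
  y = (-7 - (4)·1.400) / (6) = -2.100
Iteration 2:
  x = (7 - (2)·-2.100) / (5) = 2.240
  y = (-7 - (4)·2.240) / (6) = -2.660

2.240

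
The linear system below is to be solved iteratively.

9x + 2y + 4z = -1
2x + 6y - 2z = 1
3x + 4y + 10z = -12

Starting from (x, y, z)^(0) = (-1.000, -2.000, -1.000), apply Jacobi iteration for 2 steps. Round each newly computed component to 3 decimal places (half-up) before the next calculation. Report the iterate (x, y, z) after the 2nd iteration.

(-0.104, -0.126, -1.500)

Iteration 1:
  x = (-1 - (2)·-2.000 - (4)·-1.000) / (9) = 0.778
  y = (1 - (2)·-1.000 - (-2)·-1.000) / (6) = 0.167
  z = (-12 - (3)·-1.000 - (4)·-2.000) / (10) = -0.100
Iteration 2:
  x = (-1 - (2)·0.167 - (4)·-0.100) / (9) = -0.104
  y = (1 - (2)·0.778 - (-2)·-0.100) / (6) = -0.126
  z = (-12 - (3)·0.778 - (4)·0.167) / (10) = -1.500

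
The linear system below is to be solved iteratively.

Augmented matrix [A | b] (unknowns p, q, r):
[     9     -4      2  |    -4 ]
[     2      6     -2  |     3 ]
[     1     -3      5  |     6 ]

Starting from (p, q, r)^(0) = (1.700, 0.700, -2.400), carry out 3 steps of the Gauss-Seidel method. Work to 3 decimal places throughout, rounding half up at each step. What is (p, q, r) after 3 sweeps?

(-0.417, 1.307, 2.068)

Iteration 1:
  p = (-4 - (-4)·0.700 - (2)·-2.400) / (9) = 0.400
  q = (3 - (2)·0.400 - (-2)·-2.400) / (6) = -0.433
  r = (6 - (1)·0.400 - (-3)·-0.433) / (5) = 0.860
Iteration 2:
  p = (-4 - (-4)·-0.433 - (2)·0.860) / (9) = -0.828
  q = (3 - (2)·-0.828 - (-2)·0.860) / (6) = 1.063
  r = (6 - (1)·-0.828 - (-3)·1.063) / (5) = 2.003
Iteration 3:
  p = (-4 - (-4)·1.063 - (2)·2.003) / (9) = -0.417
  q = (3 - (2)·-0.417 - (-2)·2.003) / (6) = 1.307
  r = (6 - (1)·-0.417 - (-3)·1.307) / (5) = 2.068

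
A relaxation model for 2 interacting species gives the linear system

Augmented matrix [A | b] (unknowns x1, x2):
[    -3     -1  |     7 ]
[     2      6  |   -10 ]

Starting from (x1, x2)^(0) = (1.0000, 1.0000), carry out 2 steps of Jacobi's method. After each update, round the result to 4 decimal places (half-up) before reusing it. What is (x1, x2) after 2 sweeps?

Iteration 1:
  x1 = (7 - (-1)·1.0000) / (-3) = -2.6667
  x2 = (-10 - (2)·1.0000) / (6) = -2.0000
Iteration 2:
  x1 = (7 - (-1)·-2.0000) / (-3) = -1.6667
  x2 = (-10 - (2)·-2.6667) / (6) = -0.7778

(-1.6667, -0.7778)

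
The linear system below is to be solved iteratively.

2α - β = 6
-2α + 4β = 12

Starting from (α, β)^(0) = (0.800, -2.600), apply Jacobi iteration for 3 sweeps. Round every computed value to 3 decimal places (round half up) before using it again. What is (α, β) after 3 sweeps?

(4.925, 5.350)

Iteration 1:
  α = (6 - (-1)·-2.600) / (2) = 1.700
  β = (12 - (-2)·0.800) / (4) = 3.400
Iteration 2:
  α = (6 - (-1)·3.400) / (2) = 4.700
  β = (12 - (-2)·1.700) / (4) = 3.850
Iteration 3:
  α = (6 - (-1)·3.850) / (2) = 4.925
  β = (12 - (-2)·4.700) / (4) = 5.350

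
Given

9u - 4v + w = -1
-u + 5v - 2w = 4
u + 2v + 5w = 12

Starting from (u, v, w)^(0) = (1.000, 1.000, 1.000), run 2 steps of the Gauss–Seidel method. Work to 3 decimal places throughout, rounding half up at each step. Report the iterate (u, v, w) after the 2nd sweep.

(0.235, 1.590, 1.717)

Iteration 1:
  u = (-1 - (-4)·1.000 - (1)·1.000) / (9) = 0.222
  v = (4 - (-1)·0.222 - (-2)·1.000) / (5) = 1.244
  w = (12 - (1)·0.222 - (2)·1.244) / (5) = 1.858
Iteration 2:
  u = (-1 - (-4)·1.244 - (1)·1.858) / (9) = 0.235
  v = (4 - (-1)·0.235 - (-2)·1.858) / (5) = 1.590
  w = (12 - (1)·0.235 - (2)·1.590) / (5) = 1.717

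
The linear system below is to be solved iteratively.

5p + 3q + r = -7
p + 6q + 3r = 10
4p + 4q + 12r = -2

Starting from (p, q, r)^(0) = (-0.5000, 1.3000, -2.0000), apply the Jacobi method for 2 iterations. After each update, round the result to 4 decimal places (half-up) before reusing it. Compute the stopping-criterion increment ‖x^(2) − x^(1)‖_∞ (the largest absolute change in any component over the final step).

Iteration 1:
  p = (-7 - (3)·1.3000 - (1)·-2.0000) / (5) = -1.7800
  q = (10 - (1)·-0.5000 - (3)·-2.0000) / (6) = 2.7500
  r = (-2 - (4)·-0.5000 - (4)·1.3000) / (12) = -0.4333
Iteration 2:
  p = (-7 - (3)·2.7500 - (1)·-0.4333) / (5) = -2.9633
  q = (10 - (1)·-1.7800 - (3)·-0.4333) / (6) = 2.1800
  r = (-2 - (4)·-1.7800 - (4)·2.7500) / (12) = -0.4900
Change: (-1.1833, -0.5700, -0.0567) → max |·| = 1.1833

1.1833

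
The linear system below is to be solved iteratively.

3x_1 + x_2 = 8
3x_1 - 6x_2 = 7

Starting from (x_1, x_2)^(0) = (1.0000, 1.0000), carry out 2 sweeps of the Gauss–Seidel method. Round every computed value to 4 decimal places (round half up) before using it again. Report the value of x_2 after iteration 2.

0.1667

Iteration 1:
  x_1 = (8 - (1)·1.0000) / (3) = 2.3333
  x_2 = (7 - (3)·2.3333) / (-6) = 0.0000
Iteration 2:
  x_1 = (8 - (1)·0.0000) / (3) = 2.6667
  x_2 = (7 - (3)·2.6667) / (-6) = 0.1667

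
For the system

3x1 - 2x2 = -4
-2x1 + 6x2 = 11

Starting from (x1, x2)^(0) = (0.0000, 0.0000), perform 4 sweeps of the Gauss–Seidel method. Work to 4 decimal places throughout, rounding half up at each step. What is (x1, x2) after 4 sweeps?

Iteration 1:
  x1 = (-4 - (-2)·0.0000) / (3) = -1.3333
  x2 = (11 - (-2)·-1.3333) / (6) = 1.3889
Iteration 2:
  x1 = (-4 - (-2)·1.3889) / (3) = -0.4074
  x2 = (11 - (-2)·-0.4074) / (6) = 1.6975
Iteration 3:
  x1 = (-4 - (-2)·1.6975) / (3) = -0.2017
  x2 = (11 - (-2)·-0.2017) / (6) = 1.7661
Iteration 4:
  x1 = (-4 - (-2)·1.7661) / (3) = -0.1559
  x2 = (11 - (-2)·-0.1559) / (6) = 1.7814

(-0.1559, 1.7814)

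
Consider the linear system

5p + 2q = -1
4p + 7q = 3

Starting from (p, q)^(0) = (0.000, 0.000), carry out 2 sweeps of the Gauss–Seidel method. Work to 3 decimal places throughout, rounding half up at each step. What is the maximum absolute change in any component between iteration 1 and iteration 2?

0.217

Iteration 1:
  p = (-1 - (2)·0.000) / (5) = -0.200
  q = (3 - (4)·-0.200) / (7) = 0.543
Iteration 2:
  p = (-1 - (2)·0.543) / (5) = -0.417
  q = (3 - (4)·-0.417) / (7) = 0.667
Change: (-0.217, 0.124) → max |·| = 0.217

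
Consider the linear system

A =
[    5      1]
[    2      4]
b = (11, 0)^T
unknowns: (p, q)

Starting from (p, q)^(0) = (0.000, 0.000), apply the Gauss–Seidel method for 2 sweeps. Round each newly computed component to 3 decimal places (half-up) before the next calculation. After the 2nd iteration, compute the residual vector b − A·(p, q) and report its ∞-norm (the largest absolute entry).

0.110

Iteration 1:
  p = (11 - (1)·0.000) / (5) = 2.200
  q = (0 - (2)·2.200) / (4) = -1.100
Iteration 2:
  p = (11 - (1)·-1.100) / (5) = 2.420
  q = (0 - (2)·2.420) / (4) = -1.210
Residual b − A·x = (0.110, 0.000); ∞-norm = 0.110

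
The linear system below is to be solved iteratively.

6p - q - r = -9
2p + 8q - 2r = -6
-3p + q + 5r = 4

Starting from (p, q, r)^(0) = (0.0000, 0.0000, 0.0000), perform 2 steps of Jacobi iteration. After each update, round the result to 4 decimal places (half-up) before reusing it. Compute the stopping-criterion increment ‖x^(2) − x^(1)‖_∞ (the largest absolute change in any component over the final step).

0.7500

Iteration 1:
  p = (-9 - (-1)·0.0000 - (-1)·0.0000) / (6) = -1.5000
  q = (-6 - (2)·0.0000 - (-2)·0.0000) / (8) = -0.7500
  r = (4 - (-3)·0.0000 - (1)·0.0000) / (5) = 0.8000
Iteration 2:
  p = (-9 - (-1)·-0.7500 - (-1)·0.8000) / (6) = -1.4917
  q = (-6 - (2)·-1.5000 - (-2)·0.8000) / (8) = -0.1750
  r = (4 - (-3)·-1.5000 - (1)·-0.7500) / (5) = 0.0500
Change: (0.0083, 0.5750, -0.7500) → max |·| = 0.7500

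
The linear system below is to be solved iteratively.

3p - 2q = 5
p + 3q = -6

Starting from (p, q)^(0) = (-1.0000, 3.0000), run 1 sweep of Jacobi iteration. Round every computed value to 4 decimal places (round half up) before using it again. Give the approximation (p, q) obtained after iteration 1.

Iteration 1:
  p = (5 - (-2)·3.0000) / (3) = 3.6667
  q = (-6 - (1)·-1.0000) / (3) = -1.6667

(3.6667, -1.6667)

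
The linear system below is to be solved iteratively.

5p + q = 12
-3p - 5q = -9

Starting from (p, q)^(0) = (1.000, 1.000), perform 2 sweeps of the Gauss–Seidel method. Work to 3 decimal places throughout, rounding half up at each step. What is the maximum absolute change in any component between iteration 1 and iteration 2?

Iteration 1:
  p = (12 - (1)·1.000) / (5) = 2.200
  q = (-9 - (-3)·2.200) / (-5) = 0.480
Iteration 2:
  p = (12 - (1)·0.480) / (5) = 2.304
  q = (-9 - (-3)·2.304) / (-5) = 0.418
Change: (0.104, -0.062) → max |·| = 0.104

0.104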